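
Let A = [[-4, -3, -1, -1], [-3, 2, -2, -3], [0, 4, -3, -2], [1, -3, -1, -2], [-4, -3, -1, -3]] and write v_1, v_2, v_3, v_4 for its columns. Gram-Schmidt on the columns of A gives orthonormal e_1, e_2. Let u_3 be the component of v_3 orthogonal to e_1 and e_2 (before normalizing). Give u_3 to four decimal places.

u_3 = (-0.2013, -0.2127, -1.8816, -2.2481, -0.2013)

v_1 = (-4, -3, 0, 1, -4); ‖v_1‖ = 6.4807, so e_1 = (-0.6172, -0.4629, 0.0000, 0.1543, -0.6172).
e_1·v_2 = (-0.6172)·(-3) + (-0.4629)·2 + 0.0000·4 + 0.1543·(-3) + (-0.6172)·(-3) = 2.3146.
u_2 = v_2 − 2.3146·e_1 = (-1.5714, 3.0714, 4.0000, -3.3571, -1.5714).
‖u_2‖ = 6.4531, so e_2 = (-0.2435, 0.4760, 0.6199, -0.5202, -0.2435).
e_1·v_3 = (-0.6172)·(-1) + (-0.4629)·(-2) + 0.0000·(-3) + 0.1543·(-1) + (-0.6172)·(-1) = 2.0059; e_2·v_3 = (-0.2435)·(-1) + 0.4760·(-2) + 0.6199·(-3) + (-0.5202)·(-1) + (-0.2435)·(-1) = -1.8042.
u_3 = v_3 − 2.0059·e_1 + 1.8042·e_2 = (-0.2013, -0.2127, -1.8816, -2.2481, -0.2013).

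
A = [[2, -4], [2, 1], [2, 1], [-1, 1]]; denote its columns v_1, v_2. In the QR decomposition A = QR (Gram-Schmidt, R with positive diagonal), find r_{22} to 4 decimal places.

r_{22} = 4.1324

v_1 = (2, 2, 2, -1); ‖v_1‖ = 3.6056, so q_1 = (0.5547, 0.5547, 0.5547, -0.2774).
q_1·v_2 = 0.5547·(-4) + 0.5547·1 + 0.5547·1 + (-0.2774)·1 = -1.3868.
u_2 = v_2 + 1.3868·q_1 = (-3.2308, 1.7692, 1.7692, 0.6154).
r_{22} = ‖u_2‖ = 4.1324.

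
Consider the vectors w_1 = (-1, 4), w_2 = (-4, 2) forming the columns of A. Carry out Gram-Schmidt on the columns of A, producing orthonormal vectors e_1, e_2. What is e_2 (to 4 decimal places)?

w_1 = (-1, 4); ‖w_1‖ = 4.1231, so e_1 = (-0.2425, 0.9701).
e_1·w_2 = (-0.2425)·(-4) + 0.9701·2 = 2.9104.
u_2 = w_2 − 2.9104·e_1 = (-3.2941, -0.8235).
‖u_2‖ = 3.3955, so e_2 = (-0.9701, -0.2425).

e_2 = (-0.9701, -0.2425)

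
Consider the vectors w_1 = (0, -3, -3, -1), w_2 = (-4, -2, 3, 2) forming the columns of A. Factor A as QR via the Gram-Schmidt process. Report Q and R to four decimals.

w_1 = (0, -3, -3, -1); ‖w_1‖ = 4.3589, so e_1 = (0.0000, -0.6882, -0.6882, -0.2294).
e_1·w_2 = 0.0000·(-4) + (-0.6882)·(-2) + (-0.6882)·3 + (-0.2294)·2 = -1.1471.
u_2 = w_2 + 1.1471·e_1 = (-4.0000, -2.7895, 2.2105, 1.7368).
‖u_2‖ = 5.6289, so e_2 = (-0.7106, -0.4956, 0.3927, 0.3086).

Q = [[0.0000, -0.7106], [-0.6882, -0.4956], [-0.6882, 0.3927], [-0.2294, 0.3086]], R = [[4.3589, -1.1471], [0.0000, 5.6289]]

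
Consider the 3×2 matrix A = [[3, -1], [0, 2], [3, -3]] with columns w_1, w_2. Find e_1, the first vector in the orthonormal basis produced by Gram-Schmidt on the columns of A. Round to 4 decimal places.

w_1 = (3, 0, 3); ‖w_1‖ = 4.2426, so e_1 = (0.7071, 0.0000, 0.7071).

e_1 = (0.7071, 0.0000, 0.7071)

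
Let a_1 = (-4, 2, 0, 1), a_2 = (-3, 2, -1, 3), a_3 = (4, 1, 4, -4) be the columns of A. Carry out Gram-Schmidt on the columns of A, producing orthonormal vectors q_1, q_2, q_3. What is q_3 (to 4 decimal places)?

q_3 = (0.3859, 0.7286, 0.5592, 0.0866)

q_1 = a_1/‖a_1‖ = (-4, 2, 0, 1)/4.5826 = (-0.8729, 0.4364, 0.0000, 0.2182).
r_{12} = q_1·a_2 = 4.1461.
u_2 = a_2 − 4.1461·q_1 = (0.6190, 0.1905, -1.0000, 2.0952).
‖u_2‖ = 2.4103, so q_2 = (0.2568, 0.0790, -0.4149, 0.8693).
r_{13} = q_1·a_3 = -3.9279; r_{23} = q_2·a_3 = -4.0303.
u_3 = a_3 + 3.9279·q_1 + 4.0303·q_2 = (1.6066, 3.0328, 2.3279, 0.3607).
‖u_3‖ = 4.1627, so q_3 = (0.3859, 0.7286, 0.5592, 0.0866).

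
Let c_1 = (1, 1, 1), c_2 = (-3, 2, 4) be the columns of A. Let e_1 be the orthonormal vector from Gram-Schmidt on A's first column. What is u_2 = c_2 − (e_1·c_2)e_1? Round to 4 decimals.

c_1 = (1, 1, 1); ‖c_1‖ = 1.7321, so e_1 = (0.5774, 0.5774, 0.5774).
e_1·c_2 = 0.5774·(-3) + 0.5774·2 + 0.5774·4 = 1.7321.
u_2 = c_2 − 1.7321·e_1 = (-4.0000, 1.0000, 3.0000).

u_2 = (-4.0000, 1.0000, 3.0000)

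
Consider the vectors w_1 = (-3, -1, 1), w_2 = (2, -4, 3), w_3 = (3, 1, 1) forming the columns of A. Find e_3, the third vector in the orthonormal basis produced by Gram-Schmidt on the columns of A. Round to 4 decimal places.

e_3 = (0.0561, 0.6168, 0.7851)

w_1 = (-3, -1, 1); ‖w_1‖ = 3.3166, so e_1 = (-0.9045, -0.3015, 0.3015).
e_1·w_2 = (-0.9045)·2 + (-0.3015)·(-4) + 0.3015·3 = 0.3015.
u_2 = w_2 − 0.3015·e_1 = (2.2727, -3.9091, 2.9091).
‖u_2‖ = 5.3767, so e_2 = (0.4227, -0.7270, 0.5411).
e_1·w_3 = (-0.9045)·3 + (-0.3015)·1 + 0.3015·1 = -2.7136; e_2·w_3 = 0.4227·3 + (-0.7270)·1 + 0.5411·1 = 1.0821.
u_3 = w_3 + 2.7136·e_1 − 1.0821·e_2 = (0.0881, 0.9686, 1.2327).
‖u_3‖ = 1.5702, so e_3 = (0.0561, 0.6168, 0.7851).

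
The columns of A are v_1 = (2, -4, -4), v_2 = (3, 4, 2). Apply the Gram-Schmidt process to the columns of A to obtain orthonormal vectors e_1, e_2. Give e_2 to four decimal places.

e_2 = (0.8944, 0.4472, 0.0000)

v_1 = (2, -4, -4); ‖v_1‖ = 6.0000, so e_1 = (0.3333, -0.6667, -0.6667).
e_1·v_2 = 0.3333·3 + (-0.6667)·4 + (-0.6667)·2 = -3.0000.
u_2 = v_2 + 3.0000·e_1 = (4.0000, 2.0000, 0.0000).
‖u_2‖ = 4.4721, so e_2 = (0.8944, 0.4472, 0.0000).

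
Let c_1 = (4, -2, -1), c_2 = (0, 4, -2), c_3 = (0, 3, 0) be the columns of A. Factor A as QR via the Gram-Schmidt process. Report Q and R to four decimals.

Q = [[0.8729, 0.2673, 0.4082], [-0.4364, 0.8018, 0.4082], [-0.2182, -0.5345, 0.8165]], R = [[4.5826, -1.3093, -1.3093], [0.0000, 4.2762, 2.4054], [0.0000, 0.0000, 1.2247]]

c_1 = (4, -2, -1); ‖c_1‖ = 4.5826, so q_1 = (0.8729, -0.4364, -0.2182).
q_1·c_2 = 0.8729·0 + (-0.4364)·4 + (-0.2182)·(-2) = -1.3093.
u_2 = c_2 + 1.3093·q_1 = (1.1429, 3.4286, -2.2857).
‖u_2‖ = 4.2762, so q_2 = (0.2673, 0.8018, -0.5345).
q_1·c_3 = 0.8729·0 + (-0.4364)·3 + (-0.2182)·0 = -1.3093; q_2·c_3 = 0.2673·0 + 0.8018·3 + (-0.5345)·0 = 2.4054.
u_3 = c_3 + 1.3093·q_1 − 2.4054·q_2 = (0.5000, 0.5000, 1.0000).
‖u_3‖ = 1.2247, so q_3 = (0.4082, 0.4082, 0.8165).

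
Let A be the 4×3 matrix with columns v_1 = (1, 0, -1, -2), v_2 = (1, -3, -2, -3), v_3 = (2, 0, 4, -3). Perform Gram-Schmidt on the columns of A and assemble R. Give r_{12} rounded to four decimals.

v_1 = (1, 0, -1, -2); ‖v_1‖ = 2.4495, so q_1 = (0.4082, 0.0000, -0.4082, -0.8165).
r_{12} = q_1·v_2 = 3.6742.

r_{12} = 3.6742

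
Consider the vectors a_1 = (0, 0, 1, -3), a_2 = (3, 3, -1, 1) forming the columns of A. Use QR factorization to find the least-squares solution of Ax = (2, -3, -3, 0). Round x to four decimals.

x = (-0.3261, -0.0652)

q_1 = a_1/‖a_1‖ = (0, 0, 1, -3)/3.1623 = (0.0000, 0.0000, 0.3162, -0.9487).
r_{12} = q_1·a_2 = -1.2649.
u_2 = a_2 + 1.2649·q_1 = (3.0000, 3.0000, -0.6000, -0.2000).
‖u_2‖ = 4.2895, so q_2 = (0.6994, 0.6994, -0.1399, -0.0466).
Qᵀb = (-0.9487, -0.2798).
Back-substitute: x_2 = -0.2798/4.2895 = -0.0652.
x_1 = (-0.9487 + 1.2649·(-0.0652))/3.1623 = -0.3261.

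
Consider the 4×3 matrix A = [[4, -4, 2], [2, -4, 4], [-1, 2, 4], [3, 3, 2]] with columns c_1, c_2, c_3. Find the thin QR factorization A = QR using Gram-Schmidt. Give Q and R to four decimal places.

c_1 = (4, 2, -1, 3); ‖c_1‖ = 5.4772, so q_1 = (0.7303, 0.3651, -0.1826, 0.5477).
q_1·c_2 = 0.7303·(-4) + 0.3651·(-4) + (-0.1826)·2 + 0.5477·3 = -3.1038.
u_2 = c_2 + 3.1038·q_1 = (-1.7333, -2.8667, 1.4333, 4.7000).
‖u_2‖ = 5.9470, so q_2 = (-0.2915, -0.4820, 0.2410, 0.7903).
q_1·c_3 = 0.7303·2 + 0.3651·4 + (-0.1826)·4 + 0.5477·2 = 3.2863; q_2·c_3 = (-0.2915)·2 + (-0.4820)·4 + 0.2410·4 + 0.7903·2 = 0.0336.
u_3 = c_3 − 3.2863·q_1 − 0.0336·q_2 = (-0.3902, 2.8162, 4.5919, 0.1734).
‖u_3‖ = 5.4036, so q_3 = (-0.0722, 0.5212, 0.8498, 0.0321).

Q = [[0.7303, -0.2915, -0.0722], [0.3651, -0.4820, 0.5212], [-0.1826, 0.2410, 0.8498], [0.5477, 0.7903, 0.0321]], R = [[5.4772, -3.1038, 3.2863], [0.0000, 5.9470, 0.0336], [0.0000, 0.0000, 5.4036]]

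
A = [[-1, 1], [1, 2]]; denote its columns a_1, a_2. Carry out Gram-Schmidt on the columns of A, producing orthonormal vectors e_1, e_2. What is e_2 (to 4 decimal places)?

a_1 = (-1, 1); ‖a_1‖ = 1.4142, so e_1 = (-0.7071, 0.7071).
e_1·a_2 = (-0.7071)·1 + 0.7071·2 = 0.7071.
u_2 = a_2 − 0.7071·e_1 = (1.5000, 1.5000).
‖u_2‖ = 2.1213, so e_2 = (0.7071, 0.7071).

e_2 = (0.7071, 0.7071)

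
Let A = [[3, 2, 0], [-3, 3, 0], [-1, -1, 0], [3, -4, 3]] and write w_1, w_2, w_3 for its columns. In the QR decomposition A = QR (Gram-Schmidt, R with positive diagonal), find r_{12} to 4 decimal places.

r_{12} = -2.6458

w_1 = (3, -3, -1, 3); ‖w_1‖ = 5.2915, so e_1 = (0.5669, -0.5669, -0.1890, 0.5669).
r_{12} = e_1·w_2 = -2.6458.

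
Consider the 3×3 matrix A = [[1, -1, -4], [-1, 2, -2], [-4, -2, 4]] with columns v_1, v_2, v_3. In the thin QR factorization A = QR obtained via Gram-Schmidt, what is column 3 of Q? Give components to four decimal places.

e_3 = (-0.8544, -0.5126, -0.0854)

e_1 = v_1/‖v_1‖ = (1, -1, -4)/4.2426 = (0.2357, -0.2357, -0.9428).
r_{12} = e_1·v_2 = 1.1785.
u_2 = v_2 − 1.1785·e_1 = (-1.2778, 2.2778, -0.8889).
‖u_2‖ = 2.7588, so e_2 = (-0.4632, 0.8256, -0.3222).
r_{13} = e_1·v_3 = -4.2426; r_{23} = e_2·v_3 = -1.0874.
u_3 = v_3 + 4.2426·e_1 + 1.0874·e_2 = (-3.5036, -2.1022, -0.3504).
‖u_3‖ = 4.1009, so e_3 = (-0.8544, -0.5126, -0.0854).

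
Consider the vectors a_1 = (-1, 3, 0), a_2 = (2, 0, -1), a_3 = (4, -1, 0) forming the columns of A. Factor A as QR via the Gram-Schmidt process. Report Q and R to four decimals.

Q = [[-0.3162, 0.8393, 0.4423], [0.9487, 0.2798, 0.1474], [0.0000, -0.4663, 0.8847]], R = [[3.1623, -0.6325, -2.2136], [0.0000, 2.1448, 3.0773], [0.0000, 0.0000, 1.6219]]

a_1 = (-1, 3, 0); ‖a_1‖ = 3.1623, so e_1 = (-0.3162, 0.9487, 0.0000).
e_1·a_2 = (-0.3162)·2 + 0.9487·0 + 0.0000·(-1) = -0.6325.
u_2 = a_2 + 0.6325·e_1 = (1.8000, 0.6000, -1.0000).
‖u_2‖ = 2.1448, so e_2 = (0.8393, 0.2798, -0.4663).
e_1·a_3 = (-0.3162)·4 + 0.9487·(-1) + 0.0000·0 = -2.2136; e_2·a_3 = 0.8393·4 + 0.2798·(-1) + (-0.4663)·0 = 3.0773.
u_3 = a_3 + 2.2136·e_1 − 3.0773·e_2 = (0.7174, 0.2391, 1.4348).
‖u_3‖ = 1.6219, so e_3 = (0.4423, 0.1474, 0.8847).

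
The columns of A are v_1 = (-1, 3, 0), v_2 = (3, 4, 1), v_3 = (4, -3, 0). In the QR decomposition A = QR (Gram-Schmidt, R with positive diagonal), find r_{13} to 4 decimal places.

r_{13} = -4.1110

q_1 = v_1/‖v_1‖ = (-1, 3, 0)/3.1623 = (-0.3162, 0.9487, 0.0000).
r_{13} = q_1·v_3 = -4.1110.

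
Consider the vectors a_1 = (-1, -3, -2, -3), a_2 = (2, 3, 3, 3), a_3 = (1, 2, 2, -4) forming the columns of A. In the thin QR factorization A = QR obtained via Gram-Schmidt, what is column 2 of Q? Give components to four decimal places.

e_2 = (0.6856, -0.3085, 0.5828, -0.3085)

e_1 = a_1/‖a_1‖ = (-1, -3, -2, -3)/4.7958 = (-0.2085, -0.6255, -0.4170, -0.6255).
r_{12} = e_1·a_2 = -5.4214.
u_2 = a_2 + 5.4214·e_1 = (0.8696, -0.3913, 0.7391, -0.3913).
‖u_2‖ = 1.2683, so e_2 = (0.6856, -0.3085, 0.5828, -0.3085).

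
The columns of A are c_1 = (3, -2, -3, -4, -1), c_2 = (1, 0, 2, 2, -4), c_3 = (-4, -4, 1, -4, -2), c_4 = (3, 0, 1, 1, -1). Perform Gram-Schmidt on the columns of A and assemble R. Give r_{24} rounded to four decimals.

e_1 = c_1/‖c_1‖ = (3, -2, -3, -4, -1)/6.2450 = (0.4804, -0.3203, -0.4804, -0.6405, -0.1601).
r_{12} = e_1·c_2 = -1.1209.
u_2 = c_2 + 1.1209·e_1 = (1.5385, -0.3590, 1.4615, 1.2821, -4.1795).
‖u_2‖ = 4.8727, so e_2 = (0.3157, -0.0737, 0.2999, 0.2631, -0.8577).
r_{24} = e_2·c_4 = 2.3680.

r_{24} = 2.3680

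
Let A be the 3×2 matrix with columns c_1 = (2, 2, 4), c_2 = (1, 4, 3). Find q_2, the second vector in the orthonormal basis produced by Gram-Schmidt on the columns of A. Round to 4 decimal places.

c_1 = (2, 2, 4); ‖c_1‖ = 4.8990, so q_1 = (0.4082, 0.4082, 0.8165).
q_1·c_2 = 0.4082·1 + 0.4082·4 + 0.8165·3 = 4.4907.
u_2 = c_2 − 4.4907·q_1 = (-0.8333, 2.1667, -0.6667).
‖u_2‖ = 2.4152, so q_2 = (-0.3450, 0.8971, -0.2760).

q_2 = (-0.3450, 0.8971, -0.2760)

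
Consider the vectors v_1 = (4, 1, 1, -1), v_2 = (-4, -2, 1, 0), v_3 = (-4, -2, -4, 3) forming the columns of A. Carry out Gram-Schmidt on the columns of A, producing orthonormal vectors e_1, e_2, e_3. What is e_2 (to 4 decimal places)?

e_2 = (-0.1750, -0.4594, 0.7875, -0.3719)

v_1 = (4, 1, 1, -1); ‖v_1‖ = 4.3589, so e_1 = (0.9177, 0.2294, 0.2294, -0.2294).
e_1·v_2 = 0.9177·(-4) + 0.2294·(-2) + 0.2294·1 + (-0.2294)·0 = -3.9001.
u_2 = v_2 + 3.9001·e_1 = (-0.4211, -1.1053, 1.8947, -0.8947).
‖u_2‖ = 2.4061, so e_2 = (-0.1750, -0.4594, 0.7875, -0.3719).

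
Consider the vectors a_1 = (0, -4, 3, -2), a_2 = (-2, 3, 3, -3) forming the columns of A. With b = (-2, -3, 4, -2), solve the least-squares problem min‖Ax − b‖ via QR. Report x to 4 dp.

x = (0.9315, 0.3292)

e_1 = a_1/‖a_1‖ = (0, -4, 3, -2)/5.3852 = (0.0000, -0.7428, 0.5571, -0.3714).
r_{12} = e_1·a_2 = 0.5571.
u_2 = a_2 − 0.5571·e_1 = (-2.0000, 3.4138, 2.6897, -2.7931).
‖u_2‖ = 5.5398, so e_2 = (-0.3610, 0.6162, 0.4855, -0.5042).
Qᵀb = (5.1995, 1.8238).
Back-substitute: x_2 = 1.8238/5.5398 = 0.3292.
x_1 = (5.1995 − 0.5571·0.3292)/5.3852 = 0.9315.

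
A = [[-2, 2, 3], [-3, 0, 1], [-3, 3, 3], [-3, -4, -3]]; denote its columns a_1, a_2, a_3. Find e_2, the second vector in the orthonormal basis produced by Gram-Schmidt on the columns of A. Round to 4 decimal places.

e_2 = (0.3596, -0.0180, 0.5394, -0.7612)

a_1 = (-2, -3, -3, -3); ‖a_1‖ = 5.5678, so e_1 = (-0.3592, -0.5388, -0.5388, -0.5388).
e_1·a_2 = (-0.3592)·2 + (-0.5388)·0 + (-0.5388)·3 + (-0.5388)·(-4) = -0.1796.
u_2 = a_2 + 0.1796·e_1 = (1.9355, -0.0968, 2.9032, -4.0968).
‖u_2‖ = 5.3822, so e_2 = (0.3596, -0.0180, 0.5394, -0.7612).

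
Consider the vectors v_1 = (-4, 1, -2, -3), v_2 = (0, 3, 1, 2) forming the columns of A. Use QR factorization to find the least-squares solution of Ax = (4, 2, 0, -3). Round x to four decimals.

x = (-0.1772, -0.0633)

v_1 = (-4, 1, -2, -3); ‖v_1‖ = 5.4772, so e_1 = (-0.7303, 0.1826, -0.3651, -0.5477).
e_1·v_2 = (-0.7303)·0 + 0.1826·3 + (-0.3651)·1 + (-0.5477)·2 = -0.9129.
u_2 = v_2 + 0.9129·e_1 = (-0.6667, 3.1667, 0.6667, 1.5000).
‖u_2‖ = 3.6286, so e_2 = (-0.1837, 0.8727, 0.1837, 0.4134).
Qᵀb = (-0.9129, -0.2297).
Back-substitute: x_2 = -0.2297/3.6286 = -0.0633.
x_1 = (-0.9129 + 0.9129·(-0.0633))/5.4772 = -0.1772.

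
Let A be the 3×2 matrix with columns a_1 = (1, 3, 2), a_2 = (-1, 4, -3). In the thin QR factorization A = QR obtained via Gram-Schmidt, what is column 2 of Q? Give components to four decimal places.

q_2 = (-0.2758, 0.5951, -0.7548)

a_1 = (1, 3, 2); ‖a_1‖ = 3.7417, so q_1 = (0.2673, 0.8018, 0.5345).
q_1·a_2 = 0.2673·(-1) + 0.8018·4 + 0.5345·(-3) = 1.3363.
u_2 = a_2 − 1.3363·q_1 = (-1.3571, 2.9286, -3.7143).
‖u_2‖ = 4.9208, so q_2 = (-0.2758, 0.5951, -0.7548).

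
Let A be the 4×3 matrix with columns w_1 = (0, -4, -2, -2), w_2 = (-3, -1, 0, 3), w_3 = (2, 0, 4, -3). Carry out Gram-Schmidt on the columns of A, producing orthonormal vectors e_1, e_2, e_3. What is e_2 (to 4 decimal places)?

w_1 = (0, -4, -2, -2); ‖w_1‖ = 4.8990, so e_1 = (0.0000, -0.8165, -0.4082, -0.4082).
e_1·w_2 = 0.0000·(-3) + (-0.8165)·(-1) + (-0.4082)·0 + (-0.4082)·3 = -0.4082.
u_2 = w_2 + 0.4082·e_1 = (-3.0000, -1.3333, -0.1667, 2.8333).
‖u_2‖ = 4.3397, so e_2 = (-0.6913, -0.3072, -0.0384, 0.6529).

e_2 = (-0.6913, -0.3072, -0.0384, 0.6529)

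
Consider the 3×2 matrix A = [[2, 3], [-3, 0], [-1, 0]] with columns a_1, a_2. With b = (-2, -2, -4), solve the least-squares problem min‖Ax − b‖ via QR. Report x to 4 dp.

a_1 = (2, -3, -1); ‖a_1‖ = 3.7417, so q_1 = (0.5345, -0.8018, -0.2673).
q_1·a_2 = 0.5345·3 + (-0.8018)·0 + (-0.2673)·0 = 1.6036.
u_2 = a_2 − 1.6036·q_1 = (2.1429, 1.2857, 0.4286).
‖u_2‖ = 2.5355, so q_2 = (0.8452, 0.5071, 0.1690).
Qᵀb = (1.6036, -3.3806).
Back-substitute: x_2 = -3.3806/2.5355 = -1.3333.
x_1 = (1.6036 − 1.6036·(-1.3333))/3.7417 = 1.0000.

x = (1.0000, -1.3333)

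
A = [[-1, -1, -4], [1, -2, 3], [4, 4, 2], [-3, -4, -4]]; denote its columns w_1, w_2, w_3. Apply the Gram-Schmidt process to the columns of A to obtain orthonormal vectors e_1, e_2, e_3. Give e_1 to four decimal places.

e_1 = (-0.1925, 0.1925, 0.7698, -0.5774)

w_1 = (-1, 1, 4, -3); ‖w_1‖ = 5.1962, so e_1 = (-0.1925, 0.1925, 0.7698, -0.5774).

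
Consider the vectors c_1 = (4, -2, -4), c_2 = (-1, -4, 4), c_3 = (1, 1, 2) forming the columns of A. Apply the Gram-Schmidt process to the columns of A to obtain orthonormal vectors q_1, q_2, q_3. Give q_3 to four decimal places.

q_3 = (0.7428, 0.3714, 0.5571)

q_1 = c_1/‖c_1‖ = (4, -2, -4)/6.0000 = (0.6667, -0.3333, -0.6667).
r_{12} = q_1·c_2 = -2.0000.
u_2 = c_2 + 2.0000·q_1 = (0.3333, -4.6667, 2.6667).
‖u_2‖ = 5.3852, so q_2 = (0.0619, -0.8666, 0.4952).
r_{13} = q_1·c_3 = -1.0000; r_{23} = q_2·c_3 = 0.1857.
u_3 = c_3 + 1.0000·q_1 − 0.1857·q_2 = (1.6552, 0.8276, 1.2414).
‖u_3‖ = 2.2283, so q_3 = (0.7428, 0.3714, 0.5571).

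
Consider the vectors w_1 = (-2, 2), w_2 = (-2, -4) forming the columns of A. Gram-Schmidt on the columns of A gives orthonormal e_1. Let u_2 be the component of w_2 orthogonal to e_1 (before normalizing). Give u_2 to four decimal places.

u_2 = (-3.0000, -3.0000)

w_1 = (-2, 2); ‖w_1‖ = 2.8284, so e_1 = (-0.7071, 0.7071).
e_1·w_2 = (-0.7071)·(-2) + 0.7071·(-4) = -1.4142.
u_2 = w_2 + 1.4142·e_1 = (-3.0000, -3.0000).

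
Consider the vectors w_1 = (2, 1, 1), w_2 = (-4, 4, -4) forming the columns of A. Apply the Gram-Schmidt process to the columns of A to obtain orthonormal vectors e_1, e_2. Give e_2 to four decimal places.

w_1 = (2, 1, 1); ‖w_1‖ = 2.4495, so e_1 = (0.8165, 0.4082, 0.4082).
e_1·w_2 = 0.8165·(-4) + 0.4082·4 + 0.4082·(-4) = -3.2660.
u_2 = w_2 + 3.2660·e_1 = (-1.3333, 5.3333, -2.6667).
‖u_2‖ = 6.1101, so e_2 = (-0.2182, 0.8729, -0.4364).

e_2 = (-0.2182, 0.8729, -0.4364)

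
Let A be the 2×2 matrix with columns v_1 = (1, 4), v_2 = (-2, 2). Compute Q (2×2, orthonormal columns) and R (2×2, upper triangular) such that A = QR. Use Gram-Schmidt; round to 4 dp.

Q = [[0.2425, -0.9701], [0.9701, 0.2425]], R = [[4.1231, 1.4552], [0.0000, 2.4254]]

v_1 = (1, 4); ‖v_1‖ = 4.1231, so e_1 = (0.2425, 0.9701).
e_1·v_2 = 0.2425·(-2) + 0.9701·2 = 1.4552.
u_2 = v_2 − 1.4552·e_1 = (-2.3529, 0.5882).
‖u_2‖ = 2.4254, so e_2 = (-0.9701, 0.2425).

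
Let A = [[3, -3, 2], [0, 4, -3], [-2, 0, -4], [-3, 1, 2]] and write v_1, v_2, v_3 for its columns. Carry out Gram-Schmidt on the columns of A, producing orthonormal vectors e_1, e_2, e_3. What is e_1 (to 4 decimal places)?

v_1 = (3, 0, -2, -3); ‖v_1‖ = 4.6904, so e_1 = (0.6396, 0.0000, -0.4264, -0.6396).

e_1 = (0.6396, 0.0000, -0.4264, -0.6396)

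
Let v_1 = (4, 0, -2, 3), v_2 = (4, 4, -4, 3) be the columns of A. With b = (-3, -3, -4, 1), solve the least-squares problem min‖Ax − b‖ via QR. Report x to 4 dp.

q_1 = v_1/‖v_1‖ = (4, 0, -2, 3)/5.3852 = (0.7428, 0.0000, -0.3714, 0.5571).
r_{12} = q_1·v_2 = 6.1279.
u_2 = v_2 − 6.1279·q_1 = (-0.5517, 4.0000, -1.7241, -0.4138).
‖u_2‖ = 4.4100, so q_2 = (-0.1251, 0.9070, -0.3910, -0.0938).
Qᵀb = (-0.1857, -0.8757).
Back-substitute: x_2 = -0.8757/4.4100 = -0.1986.
x_1 = (-0.1857 − 6.1279·(-0.1986))/5.3852 = 0.1915.

x = (0.1915, -0.1986)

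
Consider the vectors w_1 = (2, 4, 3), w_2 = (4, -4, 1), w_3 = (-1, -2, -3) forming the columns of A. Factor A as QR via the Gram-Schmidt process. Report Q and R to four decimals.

w_1 = (2, 4, 3); ‖w_1‖ = 5.3852, so e_1 = (0.3714, 0.7428, 0.5571).
e_1·w_2 = 0.3714·4 + 0.7428·(-4) + 0.5571·1 = -0.9285.
u_2 = w_2 + 0.9285·e_1 = (4.3448, -3.3103, 1.5172).
‖u_2‖ = 5.6690, so e_2 = (0.7664, -0.5839, 0.2676).
e_1·w_3 = 0.3714·(-1) + 0.7428·(-2) + 0.5571·(-3) = -3.5282; e_2·w_3 = 0.7664·(-1) + (-0.5839)·(-2) + 0.2676·(-3) = -0.4015.
u_3 = w_3 + 3.5282·e_1 + 0.4015·e_2 = (0.6180, 0.3863, -0.9270).
‖u_3‖ = 1.1792, so e_3 = (0.5241, 0.3276, -0.7861).

Q = [[0.3714, 0.7664, 0.5241], [0.7428, -0.5839, 0.3276], [0.5571, 0.2676, -0.7861]], R = [[5.3852, -0.9285, -3.5282], [0.0000, 5.6690, -0.4015], [0.0000, 0.0000, 1.1792]]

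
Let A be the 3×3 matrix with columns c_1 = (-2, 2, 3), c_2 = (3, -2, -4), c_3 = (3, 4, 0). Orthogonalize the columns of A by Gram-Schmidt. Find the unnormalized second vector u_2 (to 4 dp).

c_1 = (-2, 2, 3); ‖c_1‖ = 4.1231, so q_1 = (-0.4851, 0.4851, 0.7276).
q_1·c_2 = (-0.4851)·3 + 0.4851·(-2) + 0.7276·(-4) = -5.3358.
u_2 = c_2 + 5.3358·q_1 = (0.4118, 0.5882, -0.1176).

u_2 = (0.4118, 0.5882, -0.1176)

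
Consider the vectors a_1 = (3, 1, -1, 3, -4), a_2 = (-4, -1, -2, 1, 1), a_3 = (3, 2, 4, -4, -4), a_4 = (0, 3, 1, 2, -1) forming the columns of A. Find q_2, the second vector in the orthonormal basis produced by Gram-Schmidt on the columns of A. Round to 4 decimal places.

a_1 = (3, 1, -1, 3, -4); ‖a_1‖ = 6.0000, so q_1 = (0.5000, 0.1667, -0.1667, 0.5000, -0.6667).
q_1·a_2 = 0.5000·(-4) + 0.1667·(-1) + (-0.1667)·(-2) + 0.5000·1 + (-0.6667)·1 = -2.0000.
u_2 = a_2 + 2.0000·q_1 = (-3.0000, -0.6667, -2.3333, 2.0000, -0.3333).
‖u_2‖ = 4.3589, so q_2 = (-0.6882, -0.1529, -0.5353, 0.4588, -0.0765).

q_2 = (-0.6882, -0.1529, -0.5353, 0.4588, -0.0765)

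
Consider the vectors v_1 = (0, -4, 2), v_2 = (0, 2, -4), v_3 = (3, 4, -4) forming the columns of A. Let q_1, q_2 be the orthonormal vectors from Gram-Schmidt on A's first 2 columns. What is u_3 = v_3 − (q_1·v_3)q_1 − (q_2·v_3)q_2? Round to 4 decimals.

v_1 = (0, -4, 2); ‖v_1‖ = 4.4721, so q_1 = (0.0000, -0.8944, 0.4472).
q_1·v_2 = 0.0000·0 + (-0.8944)·2 + 0.4472·(-4) = -3.5777.
u_2 = v_2 + 3.5777·q_1 = (0.0000, -1.2000, -2.4000).
‖u_2‖ = 2.6833, so q_2 = (0.0000, -0.4472, -0.8944).
q_1·v_3 = 0.0000·3 + (-0.8944)·4 + 0.4472·(-4) = -5.3666; q_2·v_3 = 0.0000·3 + (-0.4472)·4 + (-0.8944)·(-4) = 1.7889.
u_3 = v_3 + 5.3666·q_1 − 1.7889·q_2 = (3.0000, 0.0000, 0.0000).

u_3 = (3.0000, 0.0000, 0.0000)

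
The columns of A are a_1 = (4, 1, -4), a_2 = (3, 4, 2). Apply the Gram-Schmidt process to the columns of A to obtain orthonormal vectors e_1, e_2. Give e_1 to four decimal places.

a_1 = (4, 1, -4); ‖a_1‖ = 5.7446, so e_1 = (0.6963, 0.1741, -0.6963).

e_1 = (0.6963, 0.1741, -0.6963)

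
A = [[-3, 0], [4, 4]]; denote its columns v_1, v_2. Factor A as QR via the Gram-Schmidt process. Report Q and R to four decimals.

q_1 = v_1/‖v_1‖ = (-3, 4)/5.0000 = (-0.6000, 0.8000).
r_{12} = q_1·v_2 = 3.2000.
u_2 = v_2 − 3.2000·q_1 = (1.9200, 1.4400).
‖u_2‖ = 2.4000, so q_2 = (0.8000, 0.6000).

Q = [[-0.6000, 0.8000], [0.8000, 0.6000]], R = [[5.0000, 3.2000], [0.0000, 2.4000]]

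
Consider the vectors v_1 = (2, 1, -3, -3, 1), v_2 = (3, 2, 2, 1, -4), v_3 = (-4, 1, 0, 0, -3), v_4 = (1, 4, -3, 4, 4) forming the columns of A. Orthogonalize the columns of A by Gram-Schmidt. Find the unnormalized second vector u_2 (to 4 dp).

q_1 = v_1/‖v_1‖ = (2, 1, -3, -3, 1)/4.8990 = (0.4082, 0.2041, -0.6124, -0.6124, 0.2041).
r_{12} = q_1·v_2 = -1.0206.
u_2 = v_2 + 1.0206·q_1 = (3.4167, 2.2083, 1.3750, 0.3750, -3.7917).

u_2 = (3.4167, 2.2083, 1.3750, 0.3750, -3.7917)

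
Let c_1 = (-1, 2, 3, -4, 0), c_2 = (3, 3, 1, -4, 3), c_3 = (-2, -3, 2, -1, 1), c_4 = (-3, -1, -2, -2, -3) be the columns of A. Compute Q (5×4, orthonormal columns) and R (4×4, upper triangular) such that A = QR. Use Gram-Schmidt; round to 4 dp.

Q = [[-0.1826, 0.7072, -0.1090, -0.1741], [0.3651, 0.2905, -0.7580, -0.2207], [0.5477, -0.2273, 0.2552, -0.7215], [-0.7303, -0.2021, -0.1603, -0.6080], [0.0000, 0.5683, 0.5681, -0.1753]], R = [[5.4772, 4.0166, 1.0954, 0.5477], [0.0000, 5.2789, -1.9701, -3.2583], [0.0000, 0.0000, 3.7308, -0.8093], [0.0000, 0.0000, 0.0000, 3.9280]]

c_1 = (-1, 2, 3, -4, 0); ‖c_1‖ = 5.4772, so q_1 = (-0.1826, 0.3651, 0.5477, -0.7303, 0.0000).
q_1·c_2 = (-0.1826)·3 + 0.3651·3 + 0.5477·1 + (-0.7303)·(-4) + 0.0000·3 = 4.0166.
u_2 = c_2 − 4.0166·q_1 = (3.7333, 1.5333, -1.2000, -1.0667, 3.0000).
‖u_2‖ = 5.2789, so q_2 = (0.7072, 0.2905, -0.2273, -0.2021, 0.5683).
q_1·c_3 = (-0.1826)·(-2) + 0.3651·(-3) + 0.5477·2 + (-0.7303)·(-1) + 0.0000·1 = 1.0954; q_2·c_3 = 0.7072·(-2) + 0.2905·(-3) + (-0.2273)·2 + (-0.2021)·(-1) + 0.5683·1 = -1.9701.
u_3 = c_3 − 1.0954·q_1 + 1.9701·q_2 = (-0.4067, -2.8278, 0.9522, -0.5981, 2.1196).
‖u_3‖ = 3.7308, so q_3 = (-0.1090, -0.7580, 0.2552, -0.1603, 0.5681).
q_1·c_4 = (-0.1826)·(-3) + 0.3651·(-1) + 0.5477·(-2) + (-0.7303)·(-2) + 0.0000·(-3) = 0.5477; q_2·c_4 = 0.7072·(-3) + 0.2905·(-1) + (-0.2273)·(-2) + (-0.2021)·(-2) + 0.5683·(-3) = -3.2583; q_3·c_4 = (-0.1090)·(-3) + (-0.7580)·(-1) + 0.2552·(-2) + (-0.1603)·(-2) + 0.5681·(-3) = -0.8093.
u_4 = c_4 − 0.5477·q_1 + 3.2583·q_2 + 0.8093·q_3 = (-0.6839, -0.8670, -2.8341, -2.3881, -0.6886).
‖u_4‖ = 3.9280, so q_4 = (-0.1741, -0.2207, -0.7215, -0.6080, -0.1753).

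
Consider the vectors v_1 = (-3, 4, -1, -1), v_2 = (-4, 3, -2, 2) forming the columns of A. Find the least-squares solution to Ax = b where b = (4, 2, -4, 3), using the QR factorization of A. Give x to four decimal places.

x = (-0.6190, 0.5714)

v_1 = (-3, 4, -1, -1); ‖v_1‖ = 5.1962, so e_1 = (-0.5774, 0.7698, -0.1925, -0.1925).
e_1·v_2 = (-0.5774)·(-4) + 0.7698·3 + (-0.1925)·(-2) + (-0.1925)·2 = 4.6188.
u_2 = v_2 − 4.6188·e_1 = (-1.3333, -0.5556, -1.1111, 2.8889).
‖u_2‖ = 3.4157, so e_2 = (-0.3904, -0.1627, -0.3253, 0.8458).
Qᵀb = (-0.5774, 1.9518).
Back-substitute: x_2 = 1.9518/3.4157 = 0.5714.
x_1 = (-0.5774 − 4.6188·0.5714)/5.1962 = -0.6190.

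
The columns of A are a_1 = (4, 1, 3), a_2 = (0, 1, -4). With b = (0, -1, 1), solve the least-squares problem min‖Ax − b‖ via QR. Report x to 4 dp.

e_1 = a_1/‖a_1‖ = (4, 1, 3)/5.0990 = (0.7845, 0.1961, 0.5883).
r_{12} = e_1·a_2 = -2.1573.
u_2 = a_2 + 2.1573·e_1 = (1.6923, 1.4231, -2.7308).
‖u_2‖ = 3.5137, so e_2 = (0.4816, 0.4050, -0.7772).
Qᵀb = (0.3922, -1.1822).
Back-substitute: x_2 = -1.1822/3.5137 = -0.3364.
x_1 = (0.3922 + 2.1573·(-0.3364))/5.0990 = -0.0654.

x = (-0.0654, -0.3364)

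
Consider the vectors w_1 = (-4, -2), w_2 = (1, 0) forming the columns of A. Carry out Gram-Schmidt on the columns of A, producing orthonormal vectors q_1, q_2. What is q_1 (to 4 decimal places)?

w_1 = (-4, -2); ‖w_1‖ = 4.4721, so q_1 = (-0.8944, -0.4472).

q_1 = (-0.8944, -0.4472)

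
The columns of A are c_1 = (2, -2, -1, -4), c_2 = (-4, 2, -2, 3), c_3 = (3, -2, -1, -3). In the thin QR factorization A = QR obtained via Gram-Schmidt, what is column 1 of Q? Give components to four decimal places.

c_1 = (2, -2, -1, -4); ‖c_1‖ = 5.0000, so e_1 = (0.4000, -0.4000, -0.2000, -0.8000).

e_1 = (0.4000, -0.4000, -0.2000, -0.8000)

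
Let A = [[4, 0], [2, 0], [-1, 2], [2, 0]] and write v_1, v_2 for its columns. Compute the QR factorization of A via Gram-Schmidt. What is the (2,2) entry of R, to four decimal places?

q_1 = v_1/‖v_1‖ = (4, 2, -1, 2)/5.0000 = (0.8000, 0.4000, -0.2000, 0.4000).
r_{12} = q_1·v_2 = -0.4000.
u_2 = v_2 + 0.4000·q_1 = (0.3200, 0.1600, 1.9200, 0.1600).
r_{22} = ‖u_2‖ = 1.9596.

r_{22} = 1.9596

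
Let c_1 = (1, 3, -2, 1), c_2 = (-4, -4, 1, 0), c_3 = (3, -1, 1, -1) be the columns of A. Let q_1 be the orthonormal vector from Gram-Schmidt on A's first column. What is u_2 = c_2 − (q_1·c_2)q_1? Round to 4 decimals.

c_1 = (1, 3, -2, 1); ‖c_1‖ = 3.8730, so q_1 = (0.2582, 0.7746, -0.5164, 0.2582).
q_1·c_2 = 0.2582·(-4) + 0.7746·(-4) + (-0.5164)·1 + 0.2582·0 = -4.6476.
u_2 = c_2 + 4.6476·q_1 = (-2.8000, -0.4000, -1.4000, 1.2000).

u_2 = (-2.8000, -0.4000, -1.4000, 1.2000)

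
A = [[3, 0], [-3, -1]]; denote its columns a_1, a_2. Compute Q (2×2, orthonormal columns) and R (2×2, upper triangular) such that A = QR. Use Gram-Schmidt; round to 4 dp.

a_1 = (3, -3); ‖a_1‖ = 4.2426, so e_1 = (0.7071, -0.7071).
e_1·a_2 = 0.7071·0 + (-0.7071)·(-1) = 0.7071.
u_2 = a_2 − 0.7071·e_1 = (-0.5000, -0.5000).
‖u_2‖ = 0.7071, so e_2 = (-0.7071, -0.7071).

Q = [[0.7071, -0.7071], [-0.7071, -0.7071]], R = [[4.2426, 0.7071], [0.0000, 0.7071]]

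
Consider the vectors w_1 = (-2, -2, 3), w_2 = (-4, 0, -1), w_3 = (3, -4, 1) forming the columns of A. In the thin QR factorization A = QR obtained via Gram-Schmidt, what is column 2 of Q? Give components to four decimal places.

w_1 = (-2, -2, 3); ‖w_1‖ = 4.1231, so e_1 = (-0.4851, -0.4851, 0.7276).
e_1·w_2 = (-0.4851)·(-4) + (-0.4851)·0 + 0.7276·(-1) = 1.2127.
u_2 = w_2 − 1.2127·e_1 = (-3.4118, 0.5882, -1.8824).
‖u_2‖ = 3.9407, so e_2 = (-0.8658, 0.1493, -0.4777).

e_2 = (-0.8658, 0.1493, -0.4777)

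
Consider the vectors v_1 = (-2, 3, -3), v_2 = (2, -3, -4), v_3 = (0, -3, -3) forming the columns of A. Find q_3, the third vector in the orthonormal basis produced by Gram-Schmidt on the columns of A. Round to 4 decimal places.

v_1 = (-2, 3, -3); ‖v_1‖ = 4.6904, so q_1 = (-0.4264, 0.6396, -0.6396).
q_1·v_2 = (-0.4264)·2 + 0.6396·(-3) + (-0.6396)·(-4) = -0.2132.
u_2 = v_2 + 0.2132·q_1 = (1.9091, -2.8636, -4.1364).
‖u_2‖ = 5.3809, so q_2 = (0.3548, -0.5322, -0.7687).
q_1·v_3 = (-0.4264)·0 + 0.6396·(-3) + (-0.6396)·(-3) = 0.0000; q_2·v_3 = 0.3548·0 + (-0.5322)·(-3) + (-0.7687)·(-3) = 3.9027.
u_3 = v_3 + 0.0000·q_1 − 3.9027·q_2 = (-1.3846, -0.9231, 0.0000).
‖u_3‖ = 1.6641, so q_3 = (-0.8321, -0.5547, 0.0000).

q_3 = (-0.8321, -0.5547, 0.0000)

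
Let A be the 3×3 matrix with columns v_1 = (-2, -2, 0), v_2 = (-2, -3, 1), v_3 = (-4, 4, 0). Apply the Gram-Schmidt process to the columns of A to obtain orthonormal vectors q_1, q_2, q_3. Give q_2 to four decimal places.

v_1 = (-2, -2, 0); ‖v_1‖ = 2.8284, so q_1 = (-0.7071, -0.7071, 0.0000).
q_1·v_2 = (-0.7071)·(-2) + (-0.7071)·(-3) + 0.0000·1 = 3.5355.
u_2 = v_2 − 3.5355·q_1 = (0.5000, -0.5000, 1.0000).
‖u_2‖ = 1.2247, so q_2 = (0.4082, -0.4082, 0.8165).

q_2 = (0.4082, -0.4082, 0.8165)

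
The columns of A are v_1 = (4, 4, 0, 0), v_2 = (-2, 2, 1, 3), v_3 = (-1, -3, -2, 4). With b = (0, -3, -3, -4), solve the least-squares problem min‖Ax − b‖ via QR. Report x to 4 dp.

v_1 = (4, 4, 0, 0); ‖v_1‖ = 5.6569, so e_1 = (0.7071, 0.7071, 0.0000, 0.0000).
e_1·v_2 = 0.7071·(-2) + 0.7071·2 + 0.0000·1 + 0.0000·3 = 0.0000.
u_2 = v_2 + 0.0000·e_1 = (-2.0000, 2.0000, 1.0000, 3.0000).
‖u_2‖ = 4.2426, so e_2 = (-0.4714, 0.4714, 0.2357, 0.7071).
e_1·v_3 = 0.7071·(-1) + 0.7071·(-3) + 0.0000·(-2) + 0.0000·4 = -2.8284; e_2·v_3 = (-0.4714)·(-1) + 0.4714·(-3) + 0.2357·(-2) + 0.7071·4 = 1.4142.
u_3 = v_3 + 2.8284·e_1 − 1.4142·e_2 = (1.6667, -1.6667, -2.3333, 3.0000).
‖u_3‖ = 4.4721, so e_3 = (0.3727, -0.3727, -0.5217, 0.6708).
Qᵀb = (-2.1213, -4.9497, 0.0000).
Back-substitute: x_3 = 0.0000/4.4721 = 0.0000.
x_2 = (-4.9497 − 1.4142·0.0000)/4.2426 = -1.1667.
x_1 = (-2.1213 + 0.0000·(-1.1667) + 2.8284·0.0000)/5.6569 = -0.3750.

x = (-0.3750, -1.1667, 0.0000)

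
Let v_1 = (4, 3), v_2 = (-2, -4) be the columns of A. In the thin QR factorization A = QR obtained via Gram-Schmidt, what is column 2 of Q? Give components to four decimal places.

q_2 = (0.6000, -0.8000)

q_1 = v_1/‖v_1‖ = (4, 3)/5.0000 = (0.8000, 0.6000).
r_{12} = q_1·v_2 = -4.0000.
u_2 = v_2 + 4.0000·q_1 = (1.2000, -1.6000).
‖u_2‖ = 2.0000, so q_2 = (0.6000, -0.8000).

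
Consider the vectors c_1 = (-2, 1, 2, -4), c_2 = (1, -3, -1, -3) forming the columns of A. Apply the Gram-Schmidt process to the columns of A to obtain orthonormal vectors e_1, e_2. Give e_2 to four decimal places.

e_2 = (0.3212, -0.7341, -0.3212, -0.5047)

e_1 = c_1/‖c_1‖ = (-2, 1, 2, -4)/5.0000 = (-0.4000, 0.2000, 0.4000, -0.8000).
r_{12} = e_1·c_2 = 1.0000.
u_2 = c_2 − 1.0000·e_1 = (1.4000, -3.2000, -1.4000, -2.2000).
‖u_2‖ = 4.3589, so e_2 = (0.3212, -0.7341, -0.3212, -0.5047).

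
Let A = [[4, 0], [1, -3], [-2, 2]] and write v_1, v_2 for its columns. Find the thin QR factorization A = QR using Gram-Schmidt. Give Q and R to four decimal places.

v_1 = (4, 1, -2); ‖v_1‖ = 4.5826, so q_1 = (0.8729, 0.2182, -0.4364).
q_1·v_2 = 0.8729·0 + 0.2182·(-3) + (-0.4364)·2 = -1.5275.
u_2 = v_2 + 1.5275·q_1 = (1.3333, -2.6667, 1.3333).
‖u_2‖ = 3.2660, so q_2 = (0.4082, -0.8165, 0.4082).

Q = [[0.8729, 0.4082], [0.2182, -0.8165], [-0.4364, 0.4082]], R = [[4.5826, -1.5275], [0.0000, 3.2660]]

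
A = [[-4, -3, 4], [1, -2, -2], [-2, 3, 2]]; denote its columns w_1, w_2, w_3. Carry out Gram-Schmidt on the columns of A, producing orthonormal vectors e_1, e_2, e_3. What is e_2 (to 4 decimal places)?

e_2 = (-0.4856, -0.4753, 0.7336)

e_1 = w_1/‖w_1‖ = (-4, 1, -2)/4.5826 = (-0.8729, 0.2182, -0.4364).
r_{12} = e_1·w_2 = 0.8729.
u_2 = w_2 − 0.8729·e_1 = (-2.2381, -2.1905, 3.3810).
‖u_2‖ = 4.6085, so e_2 = (-0.4856, -0.4753, 0.7336).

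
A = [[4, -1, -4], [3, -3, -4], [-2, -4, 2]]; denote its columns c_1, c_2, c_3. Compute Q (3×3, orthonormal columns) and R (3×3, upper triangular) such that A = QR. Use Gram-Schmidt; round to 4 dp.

Q = [[0.7428, -0.0619, 0.6667], [0.5571, -0.4952, -0.6667], [-0.3714, -0.8666, 0.3333]], R = [[5.3852, -0.9285, -5.9423], [0.0000, 5.0138, 0.4952], [0.0000, 0.0000, 0.6667]]

e_1 = c_1/‖c_1‖ = (4, 3, -2)/5.3852 = (0.7428, 0.5571, -0.3714).
r_{12} = e_1·c_2 = -0.9285.
u_2 = c_2 + 0.9285·e_1 = (-0.3103, -2.4828, -4.3448).
‖u_2‖ = 5.0138, so e_2 = (-0.0619, -0.4952, -0.8666).
r_{13} = e_1·c_3 = -5.9423; r_{23} = e_2·c_3 = 0.4952.
u_3 = c_3 + 5.9423·e_1 − 0.4952·e_2 = (0.4444, -0.4444, 0.2222).
‖u_3‖ = 0.6667, so e_3 = (0.6667, -0.6667, 0.3333).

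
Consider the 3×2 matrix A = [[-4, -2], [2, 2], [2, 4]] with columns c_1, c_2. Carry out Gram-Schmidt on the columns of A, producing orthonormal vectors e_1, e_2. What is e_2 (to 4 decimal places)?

c_1 = (-4, 2, 2); ‖c_1‖ = 4.8990, so e_1 = (-0.8165, 0.4082, 0.4082).
e_1·c_2 = (-0.8165)·(-2) + 0.4082·2 + 0.4082·4 = 4.0825.
u_2 = c_2 − 4.0825·e_1 = (1.3333, 0.3333, 2.3333).
‖u_2‖ = 2.7080, so e_2 = (0.4924, 0.1231, 0.8616).

e_2 = (0.4924, 0.1231, 0.8616)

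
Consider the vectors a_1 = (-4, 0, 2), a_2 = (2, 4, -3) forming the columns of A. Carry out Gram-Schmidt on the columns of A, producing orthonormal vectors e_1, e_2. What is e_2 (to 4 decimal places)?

e_1 = a_1/‖a_1‖ = (-4, 0, 2)/4.4721 = (-0.8944, 0.0000, 0.4472).
r_{12} = e_1·a_2 = -3.1305.
u_2 = a_2 + 3.1305·e_1 = (-0.8000, 4.0000, -1.6000).
‖u_2‖ = 4.3818, so e_2 = (-0.1826, 0.9129, -0.3651).

e_2 = (-0.1826, 0.9129, -0.3651)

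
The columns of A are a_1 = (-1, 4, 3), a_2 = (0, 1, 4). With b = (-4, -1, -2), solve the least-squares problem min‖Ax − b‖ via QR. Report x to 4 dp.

x = (0.2258, -0.7419)

q_1 = a_1/‖a_1‖ = (-1, 4, 3)/5.0990 = (-0.1961, 0.7845, 0.5883).
r_{12} = q_1·a_2 = 3.1379.
u_2 = a_2 − 3.1379·q_1 = (0.6154, -1.4615, 2.1538).
‖u_2‖ = 2.6747, so q_2 = (0.2301, -0.5464, 0.8053).
Qᵀb = (-1.1767, -1.9844).
Back-substitute: x_2 = -1.9844/2.6747 = -0.7419.
x_1 = (-1.1767 − 3.1379·(-0.7419))/5.0990 = 0.2258.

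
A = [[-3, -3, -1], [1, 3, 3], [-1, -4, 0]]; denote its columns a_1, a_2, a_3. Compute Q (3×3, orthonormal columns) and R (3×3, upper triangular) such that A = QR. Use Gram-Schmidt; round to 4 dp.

Q = [[-0.9045, 0.4163, 0.0921], [0.3015, 0.4719, 0.8285], [-0.3015, -0.7772, 0.5523]], R = [[3.3166, 4.8242, 1.8091], [0.0000, 3.2753, 0.9992], [0.0000, 0.0000, 2.3935]]

e_1 = a_1/‖a_1‖ = (-3, 1, -1)/3.3166 = (-0.9045, 0.3015, -0.3015).
r_{12} = e_1·a_2 = 4.8242.
u_2 = a_2 − 4.8242·e_1 = (1.3636, 1.5455, -2.5455).
‖u_2‖ = 3.2753, so e_2 = (0.4163, 0.4719, -0.7772).
r_{13} = e_1·a_3 = 1.8091; r_{23} = e_2·a_3 = 0.9992.
u_3 = a_3 − 1.8091·e_1 − 0.9992·e_2 = (0.2203, 1.9831, 1.3220).
‖u_3‖ = 2.3935, so e_3 = (0.0921, 0.8285, 0.5523).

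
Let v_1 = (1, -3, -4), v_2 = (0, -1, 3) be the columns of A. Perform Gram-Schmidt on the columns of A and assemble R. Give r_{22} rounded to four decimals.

q_1 = v_1/‖v_1‖ = (1, -3, -4)/5.0990 = (0.1961, -0.5883, -0.7845).
r_{12} = q_1·v_2 = -1.7650.
u_2 = v_2 + 1.7650·q_1 = (0.3462, -2.0385, 1.6154).
r_{22} = ‖u_2‖ = 2.6239.

r_{22} = 2.6239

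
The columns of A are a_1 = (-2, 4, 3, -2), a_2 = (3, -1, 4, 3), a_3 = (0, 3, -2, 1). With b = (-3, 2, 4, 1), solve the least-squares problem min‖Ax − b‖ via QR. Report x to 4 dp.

x = (0.7778, 0.2880, -0.1291)

a_1 = (-2, 4, 3, -2); ‖a_1‖ = 5.7446, so q_1 = (-0.3482, 0.6963, 0.5222, -0.3482).
q_1·a_2 = (-0.3482)·3 + 0.6963·(-1) + 0.5222·4 + (-0.3482)·3 = -0.6963.
u_2 = a_2 + 0.6963·q_1 = (2.7576, -0.5152, 4.3636, 2.7576).
‖u_2‖ = 5.8750, so q_2 = (0.4694, -0.0877, 0.7428, 0.4694).
q_1·a_3 = (-0.3482)·0 + 0.6963·3 + 0.5222·(-2) + (-0.3482)·1 = 0.6963; q_2·a_3 = 0.4694·0 + (-0.0877)·3 + 0.7428·(-2) + 0.4694·1 = -1.2792.
u_3 = a_3 − 0.6963·q_1 + 1.2792·q_2 = (0.8428, 2.4030, -1.4135, 1.8428).
‖u_3‖ = 3.4466, so q_3 = (0.2445, 0.6972, -0.4101, 0.5347).
Qᵀb = (4.1779, 1.8569, -0.4450).
Back-substitute: x_3 = -0.4450/3.4466 = -0.1291.
x_2 = (1.8569 + 1.2792·(-0.1291))/5.8750 = 0.2880.
x_1 = (4.1779 + 0.6963·0.2880 − 0.6963·(-0.1291))/5.7446 = 0.7778.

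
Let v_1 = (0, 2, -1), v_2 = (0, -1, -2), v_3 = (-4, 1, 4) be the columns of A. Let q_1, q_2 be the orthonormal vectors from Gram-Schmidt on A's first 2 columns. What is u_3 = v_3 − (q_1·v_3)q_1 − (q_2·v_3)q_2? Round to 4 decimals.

u_3 = (-4.0000, 0.0000, 0.0000)

v_1 = (0, 2, -1); ‖v_1‖ = 2.2361, so q_1 = (0.0000, 0.8944, -0.4472).
q_1·v_2 = 0.0000·0 + 0.8944·(-1) + (-0.4472)·(-2) = 0.0000.
u_2 = v_2 + 0.0000·q_1 = (0.0000, -1.0000, -2.0000).
‖u_2‖ = 2.2361, so q_2 = (0.0000, -0.4472, -0.8944).
q_1·v_3 = 0.0000·(-4) + 0.8944·1 + (-0.4472)·4 = -0.8944; q_2·v_3 = 0.0000·(-4) + (-0.4472)·1 + (-0.8944)·4 = -4.0249.
u_3 = v_3 + 0.8944·q_1 + 4.0249·q_2 = (-4.0000, 0.0000, 0.0000).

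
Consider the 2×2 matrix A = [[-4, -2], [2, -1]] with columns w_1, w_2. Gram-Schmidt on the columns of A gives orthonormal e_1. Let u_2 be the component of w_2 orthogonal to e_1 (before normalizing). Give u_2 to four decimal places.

w_1 = (-4, 2); ‖w_1‖ = 4.4721, so e_1 = (-0.8944, 0.4472).
e_1·w_2 = (-0.8944)·(-2) + 0.4472·(-1) = 1.3416.
u_2 = w_2 − 1.3416·e_1 = (-0.8000, -1.6000).

u_2 = (-0.8000, -1.6000)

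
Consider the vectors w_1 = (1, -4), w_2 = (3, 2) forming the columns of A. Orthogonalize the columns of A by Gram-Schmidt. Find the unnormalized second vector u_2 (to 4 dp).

e_1 = w_1/‖w_1‖ = (1, -4)/4.1231 = (0.2425, -0.9701).
r_{12} = e_1·w_2 = -1.2127.
u_2 = w_2 + 1.2127·e_1 = (3.2941, 0.8235).

u_2 = (3.2941, 0.8235)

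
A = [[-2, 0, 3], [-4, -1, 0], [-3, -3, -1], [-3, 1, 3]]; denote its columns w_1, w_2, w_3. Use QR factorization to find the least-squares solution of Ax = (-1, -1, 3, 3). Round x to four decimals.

x = (-0.1152, -0.4788, 0.2364)

w_1 = (-2, -4, -3, -3); ‖w_1‖ = 6.1644, so e_1 = (-0.3244, -0.6489, -0.4867, -0.4867).
e_1·w_2 = (-0.3244)·0 + (-0.6489)·(-1) + (-0.4867)·(-3) + (-0.4867)·1 = 1.6222.
u_2 = w_2 − 1.6222·e_1 = (0.5263, 0.0526, -2.2105, 1.7895).
‖u_2‖ = 2.8928, so e_2 = (0.1819, 0.0182, -0.7641, 0.6186).
e_1·w_3 = (-0.3244)·3 + (-0.6489)·0 + (-0.4867)·(-1) + (-0.4867)·3 = -1.9467; e_2·w_3 = 0.1819·3 + 0.0182·0 + (-0.7641)·(-1) + 0.6186·3 = 3.1657.
u_3 = w_3 + 1.9467·e_1 − 3.1657·e_2 = (1.7925, -1.3208, 0.4717, 0.0943).
‖u_3‖ = 2.2779, so e_3 = (0.7869, -0.5798, 0.2071, 0.0414).
Qᵀb = (-1.9467, -0.6368, 0.5384).
Back-substitute: x_3 = 0.5384/2.2779 = 0.2364.
x_2 = (-0.6368 − 3.1657·0.2364)/2.8928 = -0.4788.
x_1 = (-1.9467 − 1.6222·(-0.4788) + 1.9467·0.2364)/6.1644 = -0.1152.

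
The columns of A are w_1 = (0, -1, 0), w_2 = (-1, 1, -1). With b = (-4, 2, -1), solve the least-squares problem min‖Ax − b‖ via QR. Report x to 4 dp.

x = (0.5000, 2.5000)

w_1 = (0, -1, 0); ‖w_1‖ = 1.0000, so e_1 = (0.0000, -1.0000, 0.0000).
e_1·w_2 = 0.0000·(-1) + (-1.0000)·1 + 0.0000·(-1) = -1.0000.
u_2 = w_2 + 1.0000·e_1 = (-1.0000, 0.0000, -1.0000).
‖u_2‖ = 1.4142, so e_2 = (-0.7071, 0.0000, -0.7071).
Qᵀb = (-2.0000, 3.5355).
Back-substitute: x_2 = 3.5355/1.4142 = 2.5000.
x_1 = (-2.0000 + 1.0000·2.5000)/1.0000 = 0.5000.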